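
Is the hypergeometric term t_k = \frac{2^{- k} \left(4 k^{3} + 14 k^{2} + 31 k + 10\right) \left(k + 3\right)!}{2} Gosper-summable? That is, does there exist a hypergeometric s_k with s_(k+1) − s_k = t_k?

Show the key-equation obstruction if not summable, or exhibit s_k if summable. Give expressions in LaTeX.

Step 1: r(k) = (4*k**4 + 42*k**3 + 175*k**2 + 343*k + 236)/(2*(4*k**3 + 14*k**2 + 31*k + 10)).
A = k/2 + 2, B = 1, C = k**3 + 7*k**2/2 + 31*k/4 + 5/2.
f must satisfy (k/2 + 2)·f(k+1) − (1)·f(k) = k**3 + 7*k**2/2 + 31*k/4 + 5/2.
Degrees (1,0,3) ⇒ d ≤ 2.
Match coefficients ⇒ f(k) = (4*k**2 - 2*k + 1)/2.
Certificate R = B(k−1)f/C = 2*(4*k**2 - 2*k + 1)/(4*k**3 + 14*k**2 + 31*k + 10) gives s_k = (4*k**2 - 2*k + 1)*factorial(k + 3)/2**k.
Verify: (4*k**3 + 14*k**2 + 31*k + 10)*factorial(k + 3)/(2*2**k) matches t_k.

Yes. s_k = 2^{- k} \left(4 k^{2} - 2 k + 1\right) \left(k + 3\right)!.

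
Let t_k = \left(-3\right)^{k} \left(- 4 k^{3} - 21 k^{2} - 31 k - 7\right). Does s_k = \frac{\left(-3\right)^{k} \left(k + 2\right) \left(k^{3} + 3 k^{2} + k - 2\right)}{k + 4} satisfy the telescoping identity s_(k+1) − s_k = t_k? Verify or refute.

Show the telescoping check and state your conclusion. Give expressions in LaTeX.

Invalid: residual \frac{\left(-3\right)^{k} \left(8 k^{4} + 76 k^{3} + 236 k^{2} + 264 k + 52\right)}{k^{2} + 9 k + 20} ≠ 0.

s_(k+1) = (-3)**(k + 1)*(k + 3)*(k + (k + 1)**3 + 3*(k + 1)**2 - 1)/(k + 5)
s_(k+1) − s_k = (-3)**k*(-4*k**5 - 49*k**4 - 224*k**3 - 470*k**2 - 419*k - 88)/(k**2 + 9*k + 20)
(s_(k+1) − s_k) − t_k = (-3)**k*(8*k**4 + 76*k**3 + 236*k**2 + 264*k + 52)/(k**2 + 9*k + 20)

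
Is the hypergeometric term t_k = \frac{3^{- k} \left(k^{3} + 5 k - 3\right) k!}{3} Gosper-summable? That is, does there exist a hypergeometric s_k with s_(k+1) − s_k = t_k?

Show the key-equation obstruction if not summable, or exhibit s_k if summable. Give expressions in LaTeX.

Yes. s_k = 3^{- k} \left(k^{2} + 2\right) k!.

r(k) = (k + 1)*(5*k + (k + 1)**3 + 2)/(3*(k**3 + 5*k - 3)) after simplifying.
Gosper form: A/B · C(k+1)/C(k) with A=k/3 + 1/3, B=1, C=k**3 + 5*k - 3.
f must satisfy (k/3 + 1/3)·f(k+1) − (1)·f(k) = k**3 + 5*k - 3.
From deg A=1, deg B=0, deg C=3: d=2.
A polynomial solution: f(k) = 3*(k**2 + 2).
Get s_k = R·t_k = (k**2 + 2)*factorial(k)/3**k with R(k) = B(k−1)f(k)/C(k) = 3*(k**2 + 2)/(k**3 + 5*k - 3).
s_(k+1) − s_k = (k**3 + 5*k - 3)*factorial(k)/(3*3**k) = t_k.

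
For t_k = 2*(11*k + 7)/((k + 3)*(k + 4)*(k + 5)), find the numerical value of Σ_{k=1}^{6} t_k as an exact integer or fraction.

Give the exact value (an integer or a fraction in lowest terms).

Compute t_(k+1)/t_k: get (k + 3)*(11*k + 18)/((k + 6)*(11*k + 7)).
Normal form (A,B,C) = (k + 3, k + 6, k + 7/11).
Set up (k + 3)·f(k+1) − (k + 5)·f(k) − (k + 7/11) = 0.
d = 2 from the (1,1,1) case.
Solving with deg f ≤ 2: f(k) = k*(5*k + 2)/33.
Get s_k = R·t_k = 2*k*(5*k + 2)/(3*(k + 3)*(k + 4)) with R(k) = B(k−1)f(k)/C(k) = k*(k + 5)*(5*k + 2)/(3*(11*k + 7)).
Δs = 2*(11*k + 7)/(k**3 + 12*k**2 + 47*k + 60), as required.
Sum = s_(7) − s_(1); s_(7) = 259/165, s_(1) = 7/30 ⇒ 147/110.

Σ = 147/110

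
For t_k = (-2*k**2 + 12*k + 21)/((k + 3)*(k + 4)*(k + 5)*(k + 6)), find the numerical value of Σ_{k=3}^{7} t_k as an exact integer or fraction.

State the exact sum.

Σ = 115/4368

Ratio r(k) = (k + 3)*(12*k - 2*(k + 1)**2 + 33)/((k + 7)*(-2*k**2 + 12*k + 21)).
Gosper form: A/B · C(k+1)/C(k) with A=k + 3, B=k + 7, C=k**2 - 6*k - 21/2.
Set up (k + 3)·f(k+1) − (k + 6)·f(k) − (k**2 - 6*k - 21/2) = 0.
Degrees (1,1,2) ⇒ d ≤ 3.
Coefficient equations give f(k) = -k*(k**2 + 42*k + 62)/30.
Certificate R = B(k−1)f/C = -k*(k + 6)*(k**2 + 42*k + 62)/(15*(2*k**2 - 12*k - 21)) gives s_k = k*(k**2 + 42*k + 62)/(15*(k + 3)*(k + 4)*(k + 5)).
s_(k+1) − s_k = (-2*k**2 + 12*k + 21)/(k**4 + 18*k**3 + 119*k**2 + 342*k + 360) = t_k.
Σ_(k=3)^(7) t_k = s_(8) − s_(3) = 28/195 − (197/1680) = 115/4368.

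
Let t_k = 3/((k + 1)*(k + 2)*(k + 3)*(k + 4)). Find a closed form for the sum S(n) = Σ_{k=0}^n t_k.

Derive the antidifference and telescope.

r(k) = (k + 1)/(k + 5) after simplifying.
So A=k + 1 and B=k + 5, with C=1.
f must satisfy (k + 1)·f(k+1) − (k + 4)·f(k) = 1.
Degrees (1,1,0) ⇒ d ≤ 3.
A polynomial solution: f(k) = k*(k**2 + 6*k + 11)/18.
Then R = B(k−1)f/C = k*(k + 4)*(k**2 + 6*k + 11)/18, so s_k = R(k)·t_k = k*(k**2 + 6*k + 11)/(6*(k + 1)*(k + 2)*(k + 3)).
Verify: 3/(k**4 + 10*k**3 + 35*k**2 + 50*k + 24) matches t_k.
Σ_(k=0)^n t_k = s_(n+1) − s_(0) = ((n**3 + 9*n**2 + 26*n + 18)/(6*(n**3 + 9*n**2 + 26*n + 24))) − (0), i.e. (n**3 + 9*n**2 + 26*n + 18)/(6*(n**3 + 9*n**2 + 26*n + 24)).

S(n) = (n**3 + 9*n**2 + 26*n + 18)/(6*(n**3 + 9*n**2 + 26*n + 24))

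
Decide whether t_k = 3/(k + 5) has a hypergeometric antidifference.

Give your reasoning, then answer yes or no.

No; the coefficient equations for f are inconsistent.

t_(k+1)/t_k = (k + 5)/(k + 6).
Gosper form: A/B · C(k+1)/C(k) with A=k + 5, B=k + 6, C=1.
Need (k + 5)·f(k+1) − (k + 5)·f(k) = 1.
d = 0 from the (1,1,0) case.
Write f(k) = c0. Then LHS − RHS = -1, requiring -1 = 0: contradictory. No certificate.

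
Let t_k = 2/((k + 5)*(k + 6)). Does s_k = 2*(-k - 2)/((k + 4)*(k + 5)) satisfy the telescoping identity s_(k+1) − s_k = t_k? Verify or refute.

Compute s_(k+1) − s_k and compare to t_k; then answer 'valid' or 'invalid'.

Invalid: residual -8/(k**3 + 15*k**2 + 74*k + 120) ≠ 0.

s_(k+1) = 2*(-k - 3)/((k + 5)*(k + 6))
s_(k+1) − s_k = 2*k/(k**3 + 15*k**2 + 74*k + 120)
(s_(k+1) − s_k) − t_k = -8/(k**3 + 15*k**2 + 74*k + 120)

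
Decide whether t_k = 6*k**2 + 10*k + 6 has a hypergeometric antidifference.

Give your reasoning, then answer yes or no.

Yes. s_k = 2*k*(k**2 + k + 1).

Compute t_(k+1)/t_k: get (3*k**2 + 11*k + 11)/(3*k**2 + 5*k + 3).
Normal form (A,B,C) = (1, 1, k**2 + 5*k/3 + 1).
Set up (1)·f(k+1) − (1)·f(k) − (k**2 + 5*k/3 + 1) = 0.
Bound: deg f ≤ 3.
Solving with deg f ≤ 3: f(k) = k*(k**2 + k + 1)/3.
Then R = B(k−1)f/C = k*(k**2 + k + 1)/(3*k**2 + 5*k + 3), so s_k = R(k)·t_k = 2*k*(k**2 + k + 1).
Δs = 6*k**2 + 10*k + 6, as required.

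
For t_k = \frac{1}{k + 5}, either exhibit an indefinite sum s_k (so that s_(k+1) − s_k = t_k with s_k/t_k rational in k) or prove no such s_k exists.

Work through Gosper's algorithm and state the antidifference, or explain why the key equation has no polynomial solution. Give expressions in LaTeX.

none — t_k is not Gosper-summable

Ratio r(k) = (k + 5)/(k + 6).
Factor: A=k + 5; B=k + 6; C=1.
Key eq: (k + 5)·f(k+1) = (k + 5)·f(k) + (1).
From deg A=1, deg B=1, deg C=0: d=0.
Write f(k) = c0. Then LHS − RHS = -1, requiring -1 = 0: contradictory. No certificate.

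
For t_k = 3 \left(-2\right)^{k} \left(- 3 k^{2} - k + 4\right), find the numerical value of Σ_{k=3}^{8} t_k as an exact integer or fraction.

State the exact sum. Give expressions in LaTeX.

Σ = -108432

The ratio is 2*k*(-3*k - 7)/(3*k**2 + k - 4).
Normal form (A,B,C) = (-2, 1, k**2 + k/3 - 4/3).
Set up (-2)·f(k+1) − (1)·f(k) − (k**2 + k/3 - 4/3) = 0.
Degrees (0,0,2) ⇒ d ≤ 2.
Match coefficients ⇒ f(k) = -(3*k**2 - 3*k - 4)/9.
So s_k = (B(k−1)f/C)·t_k = (-(3*k**2 - 3*k - 4)/(3*(k - 1)*(3*k + 4)))·t_k = (-2)**k*(3*k**2 - 3*k - 4).
s_(k+1) − s_k = 3*(-2)**k*(-3*k**2 - k + 4) = t_k.
Sum = s_(9) − s_(3); s_(9) = -108544, s_(3) = -112 ⇒ -108432.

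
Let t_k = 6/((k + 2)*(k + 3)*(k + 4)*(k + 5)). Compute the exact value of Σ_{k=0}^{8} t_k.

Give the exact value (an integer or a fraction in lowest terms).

The ratio is (k + 2)/(k + 6).
So A=k + 2 and B=k + 6, with C=1.
Need (k + 2)·f(k+1) − (k + 5)·f(k) = 1.
deg f ≤ 3 (via 1,1,0).
Solve for f: f(k) = k*(k**2 + 9*k + 26)/72 (degree 3 ≤ 3).
Get s_k = R·t_k = k*(k**2 + 9*k + 26)/(12*(k + 2)*(k + 3)*(k + 4)) with R(k) = B(k−1)f(k)/C(k) = k*(k + 5)*(k**2 + 9*k + 26)/72.
Δs = 6/(k**4 + 14*k**3 + 71*k**2 + 154*k + 120), as required.
Σ_(k=0)^(8) t_k = s_(9) − s_(0) = 47/572 − (0) = 47/572.

Σ = 47/572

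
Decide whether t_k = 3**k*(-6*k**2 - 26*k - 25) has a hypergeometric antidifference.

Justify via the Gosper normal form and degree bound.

Yes. s_k = 3**k*(-3*k**2 - 4*k - 2).

t_(k+1)/t_k = 3*(6*k**2 + 38*k + 57)/(6*k**2 + 26*k + 25).
So A=3 and B=1, with C=k**2 + 13*k/3 + 25/6.
Key eq: (3)·f(k+1) = (1)·f(k) + (k**2 + 13*k/3 + 25/6).
Degrees (0,0,2) ⇒ d ≤ 2.
Solve for f: f(k) = (3*k**2 + 4*k + 2)/6 (degree 2 ≤ 2).
R(k) = B(k−1)·f(k)/C(k) = (3*k**2 + 4*k + 2)/(6*k**2 + 26*k + 25); s_k = R·t_k = 3**k*(-3*k**2 - 4*k - 2).
s_(k+1) − s_k = 3**k*(-6*k**2 - 26*k - 25) = t_k.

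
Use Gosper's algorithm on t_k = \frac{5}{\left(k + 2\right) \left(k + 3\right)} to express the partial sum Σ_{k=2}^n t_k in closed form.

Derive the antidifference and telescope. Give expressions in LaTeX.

Compute t_(k+1)/t_k: get (k + 2)/(k + 4).
Factor: A=k + 2; B=k + 4; C=1.
Need (k + 2)·f(k+1) − (k + 3)·f(k) = 1.
Bound: deg f ≤ 1.
Solve for f: f(k) = k/2 (degree 1 ≤ 1).
R(k) = B(k−1)·f(k)/C(k) = k*(k + 3)/2; s_k = R·t_k = 5*k/(2*(k + 2)).
Check: Δs_k = 5/(k**2 + 5*k + 6). ✓
Evaluate: s_(n+1) = 5*(n + 1)/(2*(n + 3)); subtract s_(2) = 5/4 ⇒ S(n) = 5*(n - 1)/(4*(n + 3)).

S(n) = \frac{5 \left(n - 1\right)}{4 \left(n + 3\right)}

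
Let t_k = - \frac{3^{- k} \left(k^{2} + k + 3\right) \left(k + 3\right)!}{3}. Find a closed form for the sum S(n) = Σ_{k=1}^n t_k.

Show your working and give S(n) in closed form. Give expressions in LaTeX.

S(n) = - 3^{- n - 1} n \left(n + 4\right)!

r(k) = (k + 4)*(k + (k + 1)**2 + 4)/(3*(k**2 + k + 3)) after simplifying.
Gosper form: A/B · C(k+1)/C(k) with A=k/3 + 4/3, B=1, C=k**2 + k + 3.
f must satisfy (k/3 + 4/3)·f(k+1) − (1)·f(k) = k**2 + k + 3.
deg f ≤ 1 (via 1,0,2).
Solving with deg f ≤ 1: f(k) = 3*(k - 1).
So s_k = (B(k−1)f/C)·t_k = (3*(k - 1)/(k**2 + k + 3))·t_k = -(k - 1)*factorial(k + 3)/3**k.
Δs = -(k**2 + k + 3)*factorial(k + 3)/(3*3**k), as required.
Evaluate: s_(n+1) = -3**(-n - 1)*n*factorial(n + 4); subtract s_(1) = 0 ⇒ S(n) = -3**(-n - 1)*n*factorial(n + 4).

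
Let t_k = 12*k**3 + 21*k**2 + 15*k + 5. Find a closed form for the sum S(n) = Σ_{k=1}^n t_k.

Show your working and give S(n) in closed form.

S(n) = n*(3*n**3 + 13*n**2 + 21*n + 16)

The ratio is (12*k**3 + 57*k**2 + 93*k + 53)/(12*k**3 + 21*k**2 + 15*k + 5).
Take A(k)=1, B(k)=1, C(k)=k**3 + 7*k**2/4 + 5*k/4 + 5/12.
Set up (1)·f(k+1) − (1)·f(k) − (k**3 + 7*k**2/4 + 5*k/4 + 5/12) = 0.
deg f ≤ 4 (via 0,0,3).
Solve for f: f(k) = k*(3*k**3 + k**2 + 1)/12 (degree 4 ≤ 4).
Get s_k = R·t_k = 3*k**4 + k**3 + k with R(k) = B(k−1)f(k)/C(k) = k*(3*k**3 + k**2 + 1)/(12*k**3 + 21*k**2 + 15*k + 5).
Δs = 12*k**3 + 21*k**2 + 15*k + 5, as required.
s_(n+1) = 3*n**4 + 13*n**3 + 21*n**2 + 16*n + 5 and s_(1) = 5, so S(n) = n*(3*n**3 + 13*n**2 + 21*n + 16).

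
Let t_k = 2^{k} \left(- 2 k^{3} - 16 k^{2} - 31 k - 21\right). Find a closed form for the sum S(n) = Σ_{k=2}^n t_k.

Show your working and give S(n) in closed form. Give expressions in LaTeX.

r(k) = 2*(2*k**3 + 22*k**2 + 69*k + 70)/(2*k**3 + 16*k**2 + 31*k + 21) after simplifying.
So A=2 and B=1, with C=k**3 + 8*k**2 + 31*k/2 + 21/2.
Key eq: (2)·f(k+1) = (1)·f(k) + (k**3 + 8*k**2 + 31*k/2 + 21/2).
Bound: deg f ≤ 3.
A polynomial solution: f(k) = (2*k**3 + 4*k**2 + 3*k + 3)/2.
So s_k = (B(k−1)f/C)·t_k = ((2*k**3 + 4*k**2 + 3*k + 3)/(2*k**3 + 16*k**2 + 31*k + 21))·t_k = 2**k*(-2*k**3 - 4*k**2 - 3*k - 3).
Verify: 2**k*(-2*k**3 - 16*k**2 - 31*k - 21) matches t_k.
s_(n+1) = 2**(n + 1)*(-2*n**3 - 10*n**2 - 17*n - 12) and s_(2) = -164, so S(n) = -4*2**n*n**3 - 20*2**n*n**2 - 34*2**n*n - 24*2**n + 164.

S(n) = - 4 \cdot 2^{n} n^{3} - 20 \cdot 2^{n} n^{2} - 34 \cdot 2^{n} n - 24 \cdot 2^{n} + 164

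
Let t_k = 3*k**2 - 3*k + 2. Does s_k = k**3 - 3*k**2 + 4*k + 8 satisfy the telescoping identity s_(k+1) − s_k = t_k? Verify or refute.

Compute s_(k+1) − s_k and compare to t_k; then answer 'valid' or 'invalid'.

s_(k+1) = k**3 + k + 10
s_(k+1) − s_k = 3*k**2 - 3*k + 2
(s_(k+1) − s_k) − t_k = 0

valid; difference matches t_k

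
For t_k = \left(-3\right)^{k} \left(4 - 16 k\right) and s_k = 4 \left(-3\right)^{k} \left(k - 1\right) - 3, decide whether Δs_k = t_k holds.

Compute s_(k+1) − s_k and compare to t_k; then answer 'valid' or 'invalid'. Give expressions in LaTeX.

valid (s_(k+1) − s_k reduces to t_k)

s_(k+1) = -12*(-3)**k*k - 3
s_(k+1) − s_k = (-3)**k*(4 - 16*k)
(s_(k+1) − s_k) − t_k = 0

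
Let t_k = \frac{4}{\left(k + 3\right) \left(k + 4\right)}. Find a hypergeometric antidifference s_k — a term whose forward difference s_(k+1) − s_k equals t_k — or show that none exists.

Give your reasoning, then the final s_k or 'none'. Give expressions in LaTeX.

Compute t_(k+1)/t_k: get (k + 3)/(k + 5).
Gosper form: A/B · C(k+1)/C(k) with A=k + 3, B=k + 5, C=1.
f must satisfy (k + 3)·f(k+1) − (k + 4)·f(k) = 1.
Bound: deg f ≤ 1.
A polynomial solution: f(k) = k/3.
Certificate R = B(k−1)f/C = k*(k + 4)/3 gives s_k = 4*k/(3*(k + 3)).
Δs = 4/(k**2 + 7*k + 12), as required.

s_k = \frac{4 k}{3 \left(k + 3\right)}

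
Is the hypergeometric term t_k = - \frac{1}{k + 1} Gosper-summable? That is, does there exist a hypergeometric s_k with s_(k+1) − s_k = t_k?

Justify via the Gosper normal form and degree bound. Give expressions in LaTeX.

Step 1: r(k) = (k + 1)/(k + 2).
A = k + 1, B = k + 2, C = 1.
Key eq: (k + 1)·f(k+1) = (k + 1)·f(k) + (1).
deg f ≤ 0 (via 1,1,0).
f = c0 ⇒ A·f(k+1) − B(k−1)·f(k) − C = -1. The system {-1 = 0} is inconsistent; no antidifference.

No — the linear system for f has no solution.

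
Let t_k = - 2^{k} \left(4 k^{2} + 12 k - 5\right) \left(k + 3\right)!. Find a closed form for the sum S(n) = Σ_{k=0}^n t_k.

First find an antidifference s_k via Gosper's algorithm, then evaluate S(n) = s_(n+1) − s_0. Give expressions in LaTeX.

Compute t_(k+1)/t_k: get 2*(4*k**3 + 36*k**2 + 91*k + 44)/(4*k**2 + 12*k - 5).
A = 2*k + 8, B = 1, C = k**2 + 3*k - 5/4.
Key eq: (2*k + 8)·f(k+1) = (1)·f(k) + (k**2 + 3*k - 5/4).
deg f ≤ 1 (via 1,0,2).
Solve for f: f(k) = (2*k - 3)/4 (degree 1 ≤ 1).
So s_k = (B(k−1)f/C)·t_k = ((2*k - 3)/(4*k**2 + 12*k - 5))·t_k = -2**k*(2*k - 3)*factorial(k + 3).
s_(k+1) − s_k = -2**k*(4*k**2 + 12*k - 5)*factorial(k + 3) = t_k.
s_(n+1) = -2**(n + 1)*(2*n - 1)*factorial(n + 4) and s_(0) = 18, so S(n) = -4*2**n*n*factorial(n + 4) + 2*2**n*factorial(n + 4) - 18.

S(n) = - 4 \cdot 2^{n} n \left(n + 4\right)! + 2 \cdot 2^{n} \left(n + 4\right)! - 18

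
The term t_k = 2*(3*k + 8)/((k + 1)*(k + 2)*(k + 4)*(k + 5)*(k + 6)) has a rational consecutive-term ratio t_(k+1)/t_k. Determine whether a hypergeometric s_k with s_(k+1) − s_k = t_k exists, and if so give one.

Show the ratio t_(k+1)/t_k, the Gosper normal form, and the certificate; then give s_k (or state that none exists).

r(k) = (k + 1)*(k + 4)*(3*k + 11)/((k + 3)*(k + 7)*(3*k + 8)) after simplifying.
Take A(k)=k + 1, B(k)=k + 7, C(k)=k**2 + 17*k/3 + 8.
Key eq: (k + 1)·f(k+1) = (k + 6)·f(k) + (k**2 + 17*k/3 + 8).
From deg A=1, deg B=1, deg C=2: d=5.
A polynomial solution: f(k) = k*(k + 2)*(k + 3)*(k**2 + 10*k + 29)/60.
R(k) = B(k−1)·f(k)/C(k) = k*(k + 2)*(k + 6)*(k**2 + 10*k + 29)/(20*(3*k + 8)); s_k = R·t_k = k*(k**2 + 10*k + 29)/(10*(k**3 + 10*k**2 + 29*k + 20)).
Verify: 2*(3*k + 8)/(k**5 + 18*k**4 + 121*k**3 + 372*k**2 + 508*k + 240) matches t_k.

s_k = k*(k**2 + 10*k + 29)/(10*(k**3 + 10*k**2 + 29*k + 20))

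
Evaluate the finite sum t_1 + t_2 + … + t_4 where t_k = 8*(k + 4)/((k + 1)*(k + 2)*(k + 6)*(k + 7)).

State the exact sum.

t_(k+1)/t_k = (k + 1)*(k + 5)*(k + 6)/((k + 3)*(k + 4)*(k + 8)).
So A=k + 1 and B=k + 8, with C=k**4 + 16*k**3 + 95*k**2 + 248*k + 240.
Solve (k + 1)·f(k+1) − (k + 7)·f(k) = k**4 + 16*k**3 + 95*k**2 + 248*k + 240.
Bound: deg f ≤ 6.
Coefficient equations give f(k) = k*(k + 2)*(k + 3)*(k + 4)*(k + 5)*(k + 7)/12.
Then R = B(k−1)f/C = k*(k + 2)*(k + 7)**2/(12*(k + 4)), so s_k = R(k)·t_k = 2*k*(k + 7)/(3*(k**2 + 7*k + 6)).
Δs = 8*(k + 4)/(k**4 + 16*k**3 + 83*k**2 + 152*k + 84), as required.
Evaluate s at k=5 and k=1: 20/33 and 8/21; difference 52/231.

Σ = 52/231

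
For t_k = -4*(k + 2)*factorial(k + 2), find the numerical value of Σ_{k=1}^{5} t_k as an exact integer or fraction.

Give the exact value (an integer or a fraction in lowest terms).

Σ = -161256

Ratio r(k) = (k + 3)**2/(k + 2).
Take A(k)=k + 3, B(k)=1, C(k)=k + 2.
Solve (k + 3)·f(k+1) − (1)·f(k) = k + 2.
d = 0 from the (1,0,1) case.
Solving with deg f ≤ 0: f(k) = 1.
R(k) = B(k−1)·f(k)/C(k) = 1/(k + 2); s_k = R·t_k = -4*factorial(k + 2).
s_(k+1) − s_k = -4*(k + 2)*factorial(k + 2) = t_k.
Σ_(k=1)^(5) t_k = s_(6) − s_(1) = -161280 − (-24) = -161256.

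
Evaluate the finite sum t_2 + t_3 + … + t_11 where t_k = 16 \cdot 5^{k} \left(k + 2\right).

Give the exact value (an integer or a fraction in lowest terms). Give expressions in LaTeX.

The ratio is 5*(k + 3)/(k + 2).
Normal form (A,B,C) = (5, 1, k + 2).
Set up (5)·f(k+1) − (1)·f(k) − (k + 2) = 0.
From deg A=0, deg B=0, deg C=1: d=1.
A polynomial solution: f(k) = (4*k + 3)/16.
Then R = B(k−1)f/C = (4*k + 3)/(16*(k + 2)), so s_k = R(k)·t_k = 5**k*(4*k + 3).
s_(k+1) − s_k = 16*5**k*(k + 2) = t_k.
Evaluate s at k=12 and k=2: 12451171875 and 275; difference 12451171600.

Σ = 12451171600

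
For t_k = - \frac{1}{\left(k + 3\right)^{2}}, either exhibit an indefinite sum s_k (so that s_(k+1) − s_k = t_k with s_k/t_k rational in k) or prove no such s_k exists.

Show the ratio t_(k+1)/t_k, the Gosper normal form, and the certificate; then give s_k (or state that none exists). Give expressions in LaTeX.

Compute t_(k+1)/t_k: get (k + 3)**2/(k + 4)**2.
So A=k**2 + 6*k + 9 and B=k**2 + 8*k + 16, with C=1.
Set up (k**2 + 6*k + 9)·f(k+1) − (k**2 + 6*k + 9)·f(k) − (1) = 0.
Bound: deg f ≤ 0.
Put f(k) = c0: A·f(k+1) − B(k−1)·f(k) − C = -1; need -1 = 0 — inconsistent ⇒ no f, not summable.

none — t_k is not Gosper-summable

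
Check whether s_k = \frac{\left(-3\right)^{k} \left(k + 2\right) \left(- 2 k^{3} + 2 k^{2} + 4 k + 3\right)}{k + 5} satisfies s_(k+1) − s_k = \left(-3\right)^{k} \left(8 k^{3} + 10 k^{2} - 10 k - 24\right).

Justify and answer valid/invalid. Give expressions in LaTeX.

s_(k+1) = (-3)**(k + 1)*(-2*k**4 - 10*k**3 - 10*k**2 + 13*k + 21)/(k + 6)
s_(k+1) − s_k = (-3)**k*(8*k**5 + 74*k**4 + 184*k**3 + 52*k**2 - 330*k - 351)/(k**2 + 11*k + 30)
(s_(k+1) − s_k) − t_k = (-3)**(k + 1)*(8*k**4 + 52*k**3 + 38*k**2 - 78*k - 123)/(k**2 + 11*k + 30)

Invalid: residual \frac{\left(-3\right)^{k + 1} \left(8 k^{4} + 52 k^{3} + 38 k^{2} - 78 k - 123\right)}{k^{2} + 11 k + 30} ≠ 0.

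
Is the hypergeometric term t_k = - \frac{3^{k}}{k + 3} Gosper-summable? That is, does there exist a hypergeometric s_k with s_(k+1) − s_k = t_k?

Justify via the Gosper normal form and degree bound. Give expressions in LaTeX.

No; the degree bound rules out any f.

t_(k+1)/t_k = 3*(k + 3)/(k + 4).
So A=3*k + 9 and B=k + 4, with C=1.
Need (3*k + 9)·f(k+1) − (k + 3)·f(k) = 1.
Degrees (1,1,0) ⇒ d ≤ -1.
Bound -1 < 0, so the key equation has no polynomial solution.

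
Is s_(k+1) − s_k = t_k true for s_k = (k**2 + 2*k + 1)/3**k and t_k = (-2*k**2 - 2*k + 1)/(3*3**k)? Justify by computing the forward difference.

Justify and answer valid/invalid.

Valid: the claim telescopes to t_k.

s_(k+1) = (k**2 + 4*k + 4)/(3*3**k)
s_(k+1) − s_k = (-2*k**2 - 2*k + 1)/(3*3**k)
(s_(k+1) − s_k) − t_k = 0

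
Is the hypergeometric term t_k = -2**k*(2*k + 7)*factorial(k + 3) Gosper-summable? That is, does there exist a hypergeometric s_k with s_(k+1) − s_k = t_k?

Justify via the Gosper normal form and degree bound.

Ratio r(k) = 2*(k + 4)*(2*k + 9)/(2*k + 7).
Factor: A=2*k + 8; B=1; C=k + 7/2.
Key eq: (2*k + 8)·f(k+1) = (1)·f(k) + (k + 7/2).
Degrees (1,0,1) ⇒ d ≤ 0.
A polynomial solution: f(k) = 1/2.
So s_k = (B(k−1)f/C)·t_k = (1/(2*k + 7))·t_k = -2**k*factorial(k + 3).
Verify: -2**k*(2*k + 7)*factorial(k + 3) matches t_k.

Yes. s_k = -2**k*factorial(k + 3).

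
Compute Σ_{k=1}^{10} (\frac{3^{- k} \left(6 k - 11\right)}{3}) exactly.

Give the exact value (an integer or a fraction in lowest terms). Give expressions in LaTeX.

Σ = -59078/177147

r(k) = (6*k - 5)/(3*(6*k - 11)) after simplifying.
So A=1/3 and B=1, with C=k - 11/6.
Need (1/3)·f(k+1) − (1)·f(k) = k - 11/6.
deg f ≤ 1 (via 0,0,1).
Coefficient equations give f(k) = -(3*k - 4)/2.
Certificate R = B(k−1)f/C = -3*(3*k - 4)/(6*k - 11) gives s_k = (4 - 3*k)/3**k.
Δs = (6*k - 11)/(3*3**k), as required.
Sum = s_(11) − s_(1); s_(11) = -29/177147, s_(1) = 1/3 ⇒ -59078/177147.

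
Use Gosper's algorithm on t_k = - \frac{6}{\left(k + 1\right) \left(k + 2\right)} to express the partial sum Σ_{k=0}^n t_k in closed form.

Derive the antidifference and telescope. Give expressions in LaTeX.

The ratio is (k + 1)/(k + 3).
Take A(k)=k + 1, B(k)=k + 3, C(k)=1.
f must satisfy (k + 1)·f(k+1) − (k + 2)·f(k) = 1.
deg f ≤ 1 (via 1,1,0).
Solve for f: f(k) = k (degree 1 ≤ 1).
Get s_k = R·t_k = -6*k/(k + 1) with R(k) = B(k−1)f(k)/C(k) = k*(k + 2).
Verify: -6/(k**2 + 3*k + 2) matches t_k.
Telescope: S(n) = s_(n+1) − s_(0) = 6*(-n - 1)/(n + 2) − (0) = 6*(-n - 1)/(n + 2).

S(n) = \frac{6 \left(- n - 1\right)}{n + 2}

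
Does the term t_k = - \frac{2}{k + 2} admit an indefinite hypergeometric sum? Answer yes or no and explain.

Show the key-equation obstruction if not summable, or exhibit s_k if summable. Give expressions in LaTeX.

The ratio is (k + 2)/(k + 3).
Factor: A=k + 2; B=k + 3; C=1.
Solve (k + 2)·f(k+1) − (k + 2)·f(k) = 1.
From deg A=1, deg B=1, deg C=0: d=0.
Generic f = c0 gives residual -1; -1 = 0 cannot hold, so t_k is not Gosper-summable.

No — the linear system for f has no solution.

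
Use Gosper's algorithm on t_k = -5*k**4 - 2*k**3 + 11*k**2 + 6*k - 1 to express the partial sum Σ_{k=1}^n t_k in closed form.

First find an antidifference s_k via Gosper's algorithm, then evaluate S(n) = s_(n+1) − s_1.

S(n) = n*(-n**4 - 3*n**3 + n**2 + 8*n + 4)

Step 1: r(k) = (5*k**4 + 22*k**3 + 25*k**2 - 2*k - 9)/(5*k**4 + 2*k**3 - 11*k**2 - 6*k + 1).
Gosper form: A/B · C(k+1)/C(k) with A=1, B=1, C=k**4 + 2*k**3/5 - 11*k**2/5 - 6*k/5 + 1/5.
f must satisfy (1)·f(k+1) − (1)·f(k) = k**4 + 2*k**3/5 - 11*k**2/5 - 6*k/5 + 1/5.
From deg A=0, deg B=0, deg C=4: d=5.
Match coefficients ⇒ f(k) = k*(k**4 - 2*k**3 - 3*k**2 + 3*k + 2)/5.
Certificate R = B(k−1)f/C = k*(k**4 - 2*k**3 - 3*k**2 + 3*k + 2)/(5*k**4 + 2*k**3 - 11*k**2 - 6*k + 1) gives s_k = k*(-k**4 + 2*k**3 + 3*k**2 - 3*k - 2).
Check: Δs_k = -5*k**4 - 2*k**3 + 11*k**2 + 6*k - 1. ✓
Σ_(k=1)^n t_k = s_(n+1) − s_(1) = (-n**5 - 3*n**4 + n**3 + 8*n**2 + 4*n - 1) − (-1), i.e. n*(-n**4 - 3*n**3 + n**2 + 8*n + 4).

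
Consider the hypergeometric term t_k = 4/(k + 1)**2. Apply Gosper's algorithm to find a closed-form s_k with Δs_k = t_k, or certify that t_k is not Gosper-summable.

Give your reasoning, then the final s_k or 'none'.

r(k) = (k + 1)**2/(k + 2)**2 after simplifying.
A = k**2 + 2*k + 1, B = k**2 + 4*k + 4, C = 1.
Set up (k**2 + 2*k + 1)·f(k+1) − (k**2 + 2*k + 1)·f(k) − (1) = 0.
Bound: deg f ≤ 0.
f = c0 ⇒ A·f(k+1) − B(k−1)·f(k) − C = -1. The system {-1 = 0} is inconsistent; no antidifference.

none (Gosper's algorithm certifies no s_k)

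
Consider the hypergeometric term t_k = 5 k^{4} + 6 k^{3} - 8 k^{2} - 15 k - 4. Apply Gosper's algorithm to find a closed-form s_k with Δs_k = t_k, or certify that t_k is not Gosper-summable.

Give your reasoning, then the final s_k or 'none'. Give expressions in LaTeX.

s_k = k \left(k^{4} - k^{3} - 4 k^{2} - 2 k + 2\right)

The ratio is (5*k**4 + 26*k**3 + 40*k**2 + 7*k - 16)/(5*k**4 + 6*k**3 - 8*k**2 - 15*k - 4).
A = 1, B = 1, C = k**4 + 6*k**3/5 - 8*k**2/5 - 3*k - 4/5.
Set up (1)·f(k+1) − (1)·f(k) − (k**4 + 6*k**3/5 - 8*k**2/5 - 3*k - 4/5) = 0.
Degrees (0,0,4) ⇒ d ≤ 5.
Coefficient equations give f(k) = k*(k**4 - k**3 - 4*k**2 - 2*k + 2)/5.
Then R = B(k−1)f/C = k*(k**4 - k**3 - 4*k**2 - 2*k + 2)/(5*k**4 + 6*k**3 - 8*k**2 - 15*k - 4), so s_k = R(k)·t_k = k*(k**4 - k**3 - 4*k**2 - 2*k + 2).
Δs = 5*k**4 + 6*k**3 - 8*k**2 - 15*k - 4, as required.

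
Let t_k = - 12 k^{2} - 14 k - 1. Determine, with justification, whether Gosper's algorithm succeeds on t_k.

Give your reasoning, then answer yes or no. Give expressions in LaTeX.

Yes. s_k = k \left(- 4 k^{2} - k + 4\right).

Compute t_(k+1)/t_k: get (12*k**2 + 38*k + 27)/(12*k**2 + 14*k + 1).
So A=1 and B=1, with C=k**2 + 7*k/6 + 1/12.
Set up (1)·f(k+1) − (1)·f(k) − (k**2 + 7*k/6 + 1/12) = 0.
From deg A=0, deg B=0, deg C=2: d=3.
Match coefficients ⇒ f(k) = k*(4*k**2 + k - 4)/12.
Get s_k = R·t_k = k*(-4*k**2 - k + 4) with R(k) = B(k−1)f(k)/C(k) = k*(4*k**2 + k - 4)/(12*k**2 + 14*k + 1).
s_(k+1) − s_k = -12*k**2 - 14*k - 1 = t_k.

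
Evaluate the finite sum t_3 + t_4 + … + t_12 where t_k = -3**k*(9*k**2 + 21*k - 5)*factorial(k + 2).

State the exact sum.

r(k) = 3*(9*k**3 + 66*k**2 + 142*k + 75)/(9*k**2 + 21*k - 5) after simplifying.
Normal form (A,B,C) = (3*k + 9, 1, k**2 + 7*k/3 - 5/9).
Solve (3*k + 9)·f(k+1) − (1)·f(k) = k**2 + 7*k/3 - 5/9.
Degrees (1,0,2) ⇒ d ≤ 1.
Coefficient equations give f(k) = (3*k - 4)/9.
R(k) = B(k−1)·f(k)/C(k) = (3*k - 4)/(9*k**2 + 21*k - 5); s_k = R·t_k = -3**k*(3*k - 4)*factorial(k + 2).
Δs = -3**k*(9*k**2 + 21*k - 5)*factorial(k + 2), as required.
Telescoping: Σ = s_(13) − s_(3) = -72969936249450240000 − (-16200) = -72969936249450223800.

Σ = -72969936249450223800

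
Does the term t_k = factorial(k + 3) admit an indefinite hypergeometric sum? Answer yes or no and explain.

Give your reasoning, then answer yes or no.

No — negative degree bound, so no certificate f.

r(k) = k + 4 after simplifying.
Take A(k)=k + 4, B(k)=1, C(k)=1.
Key eq: (k + 4)·f(k+1) = (1)·f(k) + (1).
Degrees (1,0,0) ⇒ d ≤ -1.
Bound -1 < 0, so the key equation has no polynomial solution.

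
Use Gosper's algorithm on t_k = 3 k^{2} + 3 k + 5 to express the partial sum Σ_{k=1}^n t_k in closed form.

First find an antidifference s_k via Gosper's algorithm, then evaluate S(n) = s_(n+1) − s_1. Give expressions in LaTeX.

S(n) = n \left(n^{2} + 3 n + 7\right)

r(k) = (3*k**2 + 9*k + 11)/(3*k**2 + 3*k + 5) after simplifying.
Gosper form: A/B · C(k+1)/C(k) with A=1, B=1, C=k**2 + k + 5/3.
Need (1)·f(k+1) − (1)·f(k) = k**2 + k + 5/3.
deg f ≤ 3 (via 0,0,2).
Solve for f: f(k) = k*(k**2 + 4)/3 (degree 3 ≤ 3).
Certificate R = B(k−1)f/C = k*(k**2 + 4)/(3*k**2 + 3*k + 5) gives s_k = k*(k**2 + 4).
Check: Δs_k = 3*k**2 + 3*k + 5. ✓
s_(n+1) = n**3 + 3*n**2 + 7*n + 5 and s_(1) = 5, so S(n) = n*(n**2 + 3*n + 7).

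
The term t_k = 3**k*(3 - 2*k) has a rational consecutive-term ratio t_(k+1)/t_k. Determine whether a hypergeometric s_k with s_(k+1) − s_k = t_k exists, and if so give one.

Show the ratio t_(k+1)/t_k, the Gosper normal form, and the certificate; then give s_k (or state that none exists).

Ratio r(k) = 3*(2*k - 1)/(2*k - 3).
Factor: A=3; B=1; C=k - 3/2.
Solve (3)·f(k+1) − (1)·f(k) = k - 3/2.
Bound: deg f ≤ 1.
Coefficient equations give f(k) = (k - 3)/2.
So s_k = (B(k−1)f/C)·t_k = ((k - 3)/(2*k - 3))·t_k = 3**k*(3 - k).
Verify: 3**k*(3 - 2*k) matches t_k.

s_k = 3**k*(3 - k)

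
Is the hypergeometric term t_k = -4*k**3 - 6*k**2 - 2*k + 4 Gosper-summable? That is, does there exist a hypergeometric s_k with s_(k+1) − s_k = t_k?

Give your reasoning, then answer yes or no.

Step 1: r(k) = (2*k**3 + 9*k**2 + 13*k + 4)/(2*k**3 + 3*k**2 + k - 2).
So A=1 and B=1, with C=k**3 + 3*k**2/2 + k/2 - 1.
f must satisfy (1)·f(k+1) − (1)·f(k) = k**3 + 3*k**2/2 + k/2 - 1.
d = 4 from the (0,0,3) case.
Solve for f: f(k) = k*(k**3 - k - 4)/4 (degree 4 ≤ 4).
R(k) = B(k−1)·f(k)/C(k) = k*(k**3 - k - 4)/(2*(2*k**3 + 3*k**2 + k - 2)); s_k = R·t_k = k*(-k**3 + k + 4).
Verify: -4*k**3 - 6*k**2 - 2*k + 4 matches t_k.

Yes. s_k = k*(-k**3 + k + 4).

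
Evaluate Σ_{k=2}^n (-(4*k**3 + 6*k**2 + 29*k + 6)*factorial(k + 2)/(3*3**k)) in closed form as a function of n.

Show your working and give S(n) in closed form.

S(n) = (120*3**n - 4*n**5*factorial(n) - 30*n**4*factorial(n) - 85*n**3*factorial(n) - 120*n**2*factorial(n) - 91*n*factorial(n) - 30*factorial(n))/(3*3**n)

Ratio r(k) = (4*k**4 + 30*k**3 + 107*k**2 + 204*k + 135)/(3*(4*k**3 + 6*k**2 + 29*k + 6)).
Normal form (A,B,C) = (k/3 + 1, 1, k**3 + 3*k**2/2 + 29*k/4 + 3/2).
Solve (k/3 + 1)·f(k+1) − (1)·f(k) = k**3 + 3*k**2/2 + 29*k/4 + 3/2.
From deg A=1, deg B=0, deg C=3: d=2.
Match coefficients ⇒ f(k) = 3*(4*k**2 - 2*k + 3)/4.
So s_k = (B(k−1)f/C)·t_k = (3*(4*k**2 - 2*k + 3)/(4*k**3 + 6*k**2 + 29*k + 6))·t_k = -(4*k**2 - 2*k + 3)*factorial(k + 2)/3**k.
Verify: -(4*k**3 + 6*k**2 + 29*k + 6)*factorial(k + 2)/(3*3**k) matches t_k.
Telescope: S(n) = s_(n+1) − s_(2) = -3**(-n - 1)*(4*n**2 + 6*n + 5)*factorial(n + 3) − (-40) = (120*3**n - 4*n**5*factorial(n) - 30*n**4*factorial(n) - 85*n**3*factorial(n) - 120*n**2*factorial(n) - 91*n*factorial(n) - 30*factorial(n))/(3*3**n).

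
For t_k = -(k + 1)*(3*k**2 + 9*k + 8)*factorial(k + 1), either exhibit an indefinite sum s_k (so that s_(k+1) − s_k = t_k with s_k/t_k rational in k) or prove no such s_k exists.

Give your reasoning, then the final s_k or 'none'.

Ratio r(k) = (k + 2)**2*(9*k + 3*(k + 1)**2 + 17)/((k + 1)*(3*k**2 + 9*k + 8)).
Factor: A=k + 2; B=1; C=k**3 + 4*k**2 + 17*k/3 + 8/3.
f must satisfy (k + 2)·f(k+1) − (1)·f(k) = k**3 + 4*k**2 + 17*k/3 + 8/3.
Degrees (1,0,3) ⇒ d ≤ 2.
Match coefficients ⇒ f(k) = (3*k**2 + 3*k - 4)/3.
R(k) = B(k−1)·f(k)/C(k) = (3*k**2 + 3*k - 4)/((k + 1)*(3*k**2 + 9*k + 8)); s_k = R·t_k = -(3*k**2 + 3*k - 4)*factorial(k + 1).
s_(k+1) − s_k = -(k + 1)*(3*k**2 + 9*k + 8)*factorial(k + 1) = t_k.

s_k = -(3*k**2 + 3*k - 4)*factorial(k + 1)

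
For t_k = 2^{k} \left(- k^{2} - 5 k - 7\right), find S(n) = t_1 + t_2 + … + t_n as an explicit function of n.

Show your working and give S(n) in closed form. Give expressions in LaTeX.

Compute t_(k+1)/t_k: get 2*(k**2 + 7*k + 13)/(k**2 + 5*k + 7).
Factor: A=2; B=1; C=k**2 + 5*k + 7.
Set up (2)·f(k+1) − (1)·f(k) − (k**2 + 5*k + 7) = 0.
d = 2 from the (0,0,2) case.
Solve for f: f(k) = k**2 + k + 3 (degree 2 ≤ 2).
Certificate R = B(k−1)f/C = (k**2 + k + 3)/(k**2 + 5*k + 7) gives s_k = 2**k*(-k**2 - k - 3).
s_(k+1) − s_k = 2**k*(-k**2 - 5*k - 7) = t_k.
s_(n+1) = 2**(n + 1)*(-n**2 - 3*n - 5) and s_(1) = -10, so S(n) = -2*2**n*n**2 - 6*2**n*n - 10*2**n + 10.

S(n) = - 2 \cdot 2^{n} n^{2} - 6 \cdot 2^{n} n - 10 \cdot 2^{n} + 10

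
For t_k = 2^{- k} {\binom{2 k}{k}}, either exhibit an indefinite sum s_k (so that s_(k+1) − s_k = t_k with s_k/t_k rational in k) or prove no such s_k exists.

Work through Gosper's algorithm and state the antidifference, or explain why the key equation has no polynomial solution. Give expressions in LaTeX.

t_(k+1)/t_k = (2*k + 1)/(k + 1).
Factor: A=2*k + 1; B=k + 1; C=1.
Need (2*k + 1)·f(k+1) − (k)·f(k) = 1.
From deg A=1, deg B=1, deg C=0: d=-1.
Negative degree bound (-1): no f exists, t_k not Gosper-summable.

no hypergeometric antidifference exists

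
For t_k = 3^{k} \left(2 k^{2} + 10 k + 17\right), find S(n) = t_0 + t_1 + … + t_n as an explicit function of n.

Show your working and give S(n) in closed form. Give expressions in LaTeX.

S(n) = 3 \cdot 3^{n} n^{2} + 12 \cdot 3^{n} n + 21 \cdot 3^{n} - 4

Ratio r(k) = 3*(2*k**2 + 14*k + 29)/(2*k**2 + 10*k + 17).
So A=3 and B=1, with C=k**2 + 5*k + 17/2.
Set up (3)·f(k+1) − (1)·f(k) − (k**2 + 5*k + 17/2) = 0.
Degrees (0,0,2) ⇒ d ≤ 2.
Match coefficients ⇒ f(k) = (k**2 + 2*k + 4)/2.
R(k) = B(k−1)·f(k)/C(k) = (k**2 + 2*k + 4)/(2*k**2 + 10*k + 17); s_k = R·t_k = 3**k*(k**2 + 2*k + 4).
Δs = 3**k*(2*k**2 + 10*k + 17), as required.
s_(n+1) = 3**(n + 1)*(n**2 + 4*n + 7) and s_(0) = 4, so S(n) = 3*3**n*n**2 + 12*3**n*n + 21*3**n - 4.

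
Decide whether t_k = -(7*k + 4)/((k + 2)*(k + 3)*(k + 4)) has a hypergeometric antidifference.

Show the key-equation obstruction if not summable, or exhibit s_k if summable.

Yes. s_k = k*(-3*k - 1)/(2*(k + 2)*(k + 3)).

Compute t_(k+1)/t_k: get (k + 2)*(7*k + 11)/((k + 5)*(7*k + 4)).
Gosper form: A/B · C(k+1)/C(k) with A=k + 2, B=k + 5, C=k + 4/7.
Set up (k + 2)·f(k+1) − (k + 4)·f(k) − (k + 4/7) = 0.
deg f ≤ 2 (via 1,1,1).
A polynomial solution: f(k) = k*(3*k + 1)/14.
Then R = B(k−1)f/C = k*(k + 4)*(3*k + 1)/(2*(7*k + 4)), so s_k = R(k)·t_k = k*(-3*k - 1)/(2*(k + 2)*(k + 3)).
Check: Δs_k = (-7*k - 4)/(k**3 + 9*k**2 + 26*k + 24). ✓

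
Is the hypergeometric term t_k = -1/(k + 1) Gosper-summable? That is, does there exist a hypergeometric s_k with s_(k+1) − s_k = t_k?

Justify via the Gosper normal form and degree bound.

Compute t_(k+1)/t_k: get (k + 1)/(k + 2).
So A=k + 1 and B=k + 2, with C=1.
Solve (k + 1)·f(k+1) − (k + 1)·f(k) = 1.
deg f ≤ 0 (via 1,1,0).
Write f(k) = c0. Then LHS − RHS = -1, requiring -1 = 0: contradictory. No certificate.

No — key equation has no polynomial f.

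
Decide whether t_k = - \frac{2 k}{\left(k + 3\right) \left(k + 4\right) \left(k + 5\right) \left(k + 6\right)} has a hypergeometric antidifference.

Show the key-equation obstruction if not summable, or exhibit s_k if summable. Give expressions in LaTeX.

The ratio is (k + 1)*(k + 3)/(k*(k + 7)).
A = k + 3, B = k + 7, C = k.
Solve (k + 3)·f(k+1) − (k + 6)·f(k) = k.
deg f ≤ 3 (via 1,1,1).
Coefficient equations give f(k) = k*(k - 1)*(k + 13)/120.
R(k) = B(k−1)·f(k)/C(k) = (k - 1)*(k + 6)*(k + 13)/120; s_k = R·t_k = k*(-k**2 - 12*k + 13)/(60*(k + 3)*(k + 4)*(k + 5)).
Δs = -2*k/(k**4 + 18*k**3 + 119*k**2 + 342*k + 360), as required.

Yes. s_k = \frac{k \left(- k^{2} - 12 k + 13\right)}{60 \left(k + 3\right) \left(k + 4\right) \left(k + 5\right)}.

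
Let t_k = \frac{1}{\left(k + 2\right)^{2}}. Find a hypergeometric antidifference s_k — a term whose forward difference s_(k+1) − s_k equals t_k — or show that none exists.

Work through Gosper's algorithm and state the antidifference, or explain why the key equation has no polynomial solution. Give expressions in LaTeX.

t_(k+1)/t_k = (k + 2)**2/(k + 3)**2.
Normal form (A,B,C) = (k**2 + 4*k + 4, k**2 + 6*k + 9, 1).
Need (k**2 + 4*k + 4)·f(k+1) − (k**2 + 4*k + 4)·f(k) = 1.
From deg A=2, deg B=2, deg C=0: d=0.
Generic f = c0 gives residual -1; -1 = 0 cannot hold, so t_k is not Gosper-summable.

no hypergeometric antidifference exists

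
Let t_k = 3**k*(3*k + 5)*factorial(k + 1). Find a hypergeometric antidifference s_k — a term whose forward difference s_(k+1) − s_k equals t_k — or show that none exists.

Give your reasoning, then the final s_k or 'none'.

Compute t_(k+1)/t_k: get 3*(k + 2)*(3*k + 8)/(3*k + 5).
Take A(k)=3*k + 6, B(k)=1, C(k)=k + 5/3.
Need (3*k + 6)·f(k+1) − (1)·f(k) = k + 5/3.
d = 0 from the (1,0,1) case.
Match coefficients ⇒ f(k) = 1/3.
Get s_k = R·t_k = 3**k*factorial(k + 1) with R(k) = B(k−1)f(k)/C(k) = 1/(3*k + 5).
Check: Δs_k = 3**k*(3*k + 5)*factorial(k + 1). ✓

s_k = 3**k*factorial(k + 1)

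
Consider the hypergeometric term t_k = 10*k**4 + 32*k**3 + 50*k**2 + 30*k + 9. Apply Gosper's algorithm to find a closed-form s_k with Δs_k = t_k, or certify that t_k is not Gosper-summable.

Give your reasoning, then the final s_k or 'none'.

s_k = k*(2*k**4 + 3*k**3 + 4*k**2 - 2*k + 2)

The ratio is (10*k**4 + 72*k**3 + 206*k**2 + 266*k + 131)/(10*k**4 + 32*k**3 + 50*k**2 + 30*k + 9).
So A=1 and B=1, with C=k**4 + 16*k**3/5 + 5*k**2 + 3*k + 9/10.
Need (1)·f(k+1) − (1)·f(k) = k**4 + 16*k**3/5 + 5*k**2 + 3*k + 9/10.
deg f ≤ 5 (via 0,0,4).
Match coefficients ⇒ f(k) = k*(2*k**4 + 3*k**3 + 4*k**2 - 2*k + 2)/10.
So s_k = (B(k−1)f/C)·t_k = (k*(2*k**4 + 3*k**3 + 4*k**2 - 2*k + 2)/(10*k**4 + 32*k**3 + 50*k**2 + 30*k + 9))·t_k = k*(2*k**4 + 3*k**3 + 4*k**2 - 2*k + 2).
Δs = 10*k**4 + 32*k**3 + 50*k**2 + 30*k + 9, as required.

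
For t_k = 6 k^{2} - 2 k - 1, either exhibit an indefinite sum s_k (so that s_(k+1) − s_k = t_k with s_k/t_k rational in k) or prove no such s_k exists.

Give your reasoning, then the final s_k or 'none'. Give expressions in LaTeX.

s_k = k \left(2 k^{2} - 4 k + 1\right)

t_(k+1)/t_k = (6*k**2 + 10*k + 3)/(6*k**2 - 2*k - 1).
A = 1, B = 1, C = k**2 - k/3 - 1/6.
Solve (1)·f(k+1) − (1)·f(k) = k**2 - k/3 - 1/6.
Degrees (0,0,2) ⇒ d ≤ 3.
Coefficient equations give f(k) = k*(2*k**2 - 4*k + 1)/6.
Certificate R = B(k−1)f/C = k*(2*k**2 - 4*k + 1)/(6*k**2 - 2*k - 1) gives s_k = k*(2*k**2 - 4*k + 1).
s_(k+1) − s_k = 6*k**2 - 2*k - 1 = t_k.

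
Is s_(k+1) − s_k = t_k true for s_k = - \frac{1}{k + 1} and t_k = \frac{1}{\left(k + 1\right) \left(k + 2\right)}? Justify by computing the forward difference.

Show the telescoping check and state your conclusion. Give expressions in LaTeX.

Valid — Δs_k = t_k.

s_(k+1) = -1/(k + 2)
s_(k+1) − s_k = 1/((k + 1)*(k + 2))
(s_(k+1) − s_k) − t_k = 0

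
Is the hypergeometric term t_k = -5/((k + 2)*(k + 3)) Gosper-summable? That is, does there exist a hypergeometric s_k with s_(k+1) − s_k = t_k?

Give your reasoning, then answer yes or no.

Step 1: r(k) = (k + 2)/(k + 4).
A = k + 2, B = k + 4, C = 1.
Key eq: (k + 2)·f(k+1) = (k + 3)·f(k) + (1).
From deg A=1, deg B=1, deg C=0: d=1.
Coefficient equations give f(k) = k/2.
Then R = B(k−1)f/C = k*(k + 3)/2, so s_k = R(k)·t_k = -5*k/(2*k + 4).
Δs = -5/(k**2 + 5*k + 6), as required.

Yes. s_k = -5*k/(2*k + 4).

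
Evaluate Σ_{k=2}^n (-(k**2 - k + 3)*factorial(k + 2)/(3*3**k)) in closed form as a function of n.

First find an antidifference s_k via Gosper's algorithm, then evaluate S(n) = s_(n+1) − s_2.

The ratio is (k + 3)*(-k + (k + 1)**2 + 2)/(3*(k**2 - k + 3)).
Gosper form: A/B · C(k+1)/C(k) with A=k/3 + 1, B=1, C=k**2 - k + 3.
Solve (k/3 + 1)·f(k+1) − (1)·f(k) = k**2 - k + 3.
Degrees (1,0,2) ⇒ d ≤ 1.
Solving with deg f ≤ 1: f(k) = 3*(k - 2).
Get s_k = R·t_k = -(k - 2)*factorial(k + 2)/3**k with R(k) = B(k−1)f(k)/C(k) = 3*(k - 2)/(k**2 - k + 3).
Verify: -(k**2 - k + 3)*factorial(k + 2)/(3*3**k) matches t_k.
Σ_(k=2)^n t_k = s_(n+1) − s_(2) = (-3**(-n - 1)*(n - 1)*factorial(n + 3)) − (0), i.e. -3**(-n - 1)*(n - 1)*factorial(n + 3).

S(n) = -3**(-n - 1)*(n - 1)*factorial(n + 3)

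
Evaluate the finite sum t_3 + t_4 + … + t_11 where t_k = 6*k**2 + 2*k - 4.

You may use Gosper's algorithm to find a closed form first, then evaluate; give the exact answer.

Σ = 3096

t_(k+1)/t_k = (k + 3*(k + 1)**2 - 1)/(3*k**2 + k - 2).
Normal form (A,B,C) = (1, 1, k**2 + k/3 - 2/3).
Key eq: (1)·f(k+1) = (1)·f(k) + (k**2 + k/3 - 2/3).
deg f ≤ 3 (via 0,0,2).
A polynomial solution: f(k) = k*(k - 2)*(k + 1)/3.
R(k) = B(k−1)·f(k)/C(k) = k*(k - 2)/(3*k - 2); s_k = R·t_k = 2*k*(k**2 - k - 2).
Verify: 6*k**2 + 2*k - 4 matches t_k.
Evaluate s at k=12 and k=3: 3120 and 24; difference 3096.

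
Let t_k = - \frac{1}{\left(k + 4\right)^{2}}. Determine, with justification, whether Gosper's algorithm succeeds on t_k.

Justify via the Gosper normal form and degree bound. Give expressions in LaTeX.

Compute t_(k+1)/t_k: get (k + 4)**2/(k + 5)**2.
Factor: A=k**2 + 8*k + 16; B=k**2 + 10*k + 25; C=1.
Key eq: (k**2 + 8*k + 16)·f(k+1) = (k**2 + 8*k + 16)·f(k) + (1).
From deg A=2, deg B=2, deg C=0: d=0.
Write f(k) = c0. Then LHS − RHS = -1, requiring -1 = 0: contradictory. No certificate.

No — key equation has no polynomial f.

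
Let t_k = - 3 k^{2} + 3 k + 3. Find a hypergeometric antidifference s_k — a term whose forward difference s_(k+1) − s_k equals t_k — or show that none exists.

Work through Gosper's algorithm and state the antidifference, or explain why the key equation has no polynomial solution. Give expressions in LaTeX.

Ratio r(k) = (k**2 + k - 1)/(k**2 - k - 1).
So A=1 and B=1, with C=k**2 - k - 1.
Need (1)·f(k+1) − (1)·f(k) = k**2 - k - 1.
Degrees (0,0,2) ⇒ d ≤ 3.
Coefficient equations give f(k) = k*(k**2 - 3*k - 1)/3.
So s_k = (B(k−1)f/C)·t_k = (k*(k**2 - 3*k - 1)/(3*(k**2 - k - 1)))·t_k = k*(-k**2 + 3*k + 1).
Check: Δs_k = -3*k**2 + 3*k + 3. ✓

s_k = k \left(- k^{2} + 3 k + 1\right)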